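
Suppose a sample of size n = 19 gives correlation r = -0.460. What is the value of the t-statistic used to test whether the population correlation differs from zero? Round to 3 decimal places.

t = r·√(n−2) / √(1−r²) with r = -0.460, n = 19
  = -0.460·√17 / √(1 − 0.211600)
  = -0.460·4.123106 / 0.887919
  = -1.896629 / 0.887919 = -2.136

-2.136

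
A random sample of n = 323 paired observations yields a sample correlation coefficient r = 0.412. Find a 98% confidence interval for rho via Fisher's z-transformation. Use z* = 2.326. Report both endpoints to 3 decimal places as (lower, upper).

(0.299, 0.514)

z_r = atanh(0.412) = 0.438018;  SE = 1/√(n−3) = 1/√320 = 0.055902
z-limits: 0.438018 ± 2.326·0.055902 = 0.438018 ± 0.130028 = [0.307990, 0.568046]
ρ-limits: (tanh 0.307990, tanh 0.568046) = (0.299, 0.514)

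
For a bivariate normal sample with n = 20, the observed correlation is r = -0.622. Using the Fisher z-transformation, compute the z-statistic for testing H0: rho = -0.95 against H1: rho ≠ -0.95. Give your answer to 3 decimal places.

4.550

z_r = atanh(-0.622) = -0.728261,  z_0 = atanh(-0.95) = -1.831781
SE = 1/√(n−3) = 1/√17 = 0.242536
z = (z_r − z_0)/SE = (-0.728261 − (-1.831781)) / 0.242536 = 1.103520 / 0.242536 = 4.550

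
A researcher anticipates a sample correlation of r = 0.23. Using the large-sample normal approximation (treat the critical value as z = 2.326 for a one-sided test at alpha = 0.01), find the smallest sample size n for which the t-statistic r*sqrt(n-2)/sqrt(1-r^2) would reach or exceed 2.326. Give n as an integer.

Need r·√(n−2)/√(1−r²) ≥ 2.326
√(n−2) ≥ 2.326·√(1−0.0529) / 0.23 = 2.326·0.973191 / 0.23 = 9.8419
n−2 ≥ 96.8630  ⇒  n ≥ 98.8630
Smallest integer n = 99

99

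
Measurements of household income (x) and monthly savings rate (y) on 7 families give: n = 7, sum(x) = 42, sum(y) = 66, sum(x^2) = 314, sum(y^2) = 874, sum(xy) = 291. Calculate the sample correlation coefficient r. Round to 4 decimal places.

Numerator: nΣxy − (Σx)(Σy) = 7·291 − (42)(66) = -735
Denominator: √[(nΣx²−(Σx)²)(nΣy²−(Σy)²)]
  nΣx²−(Σx)² = 7·314 − 1764 = 434;  nΣy²−(Σy)² = 7·874 − 4356 = 1762
  √(434·1762) = √764708 = 874.4758
r = -735 / 874.4758 = -0.8405

-0.8405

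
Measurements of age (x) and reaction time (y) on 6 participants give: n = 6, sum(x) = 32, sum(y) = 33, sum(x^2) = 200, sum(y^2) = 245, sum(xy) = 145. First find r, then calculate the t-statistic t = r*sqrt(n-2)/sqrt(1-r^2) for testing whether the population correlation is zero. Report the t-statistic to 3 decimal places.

Numerator: nΣxy − (Σx)(Σy) = 6·145 − (32)(33) = -186
Denominator: √[(nΣx²−(Σx)²)(nΣy²−(Σy)²)]
  nΣx²−(Σx)² = 6·200 − 1024 = 176;  nΣy²−(Σy)² = 6·245 − 1089 = 381
  √(176·381) = √67056 = 258.9517
r = -186 / 258.9517 = -0.7183
t = r·√(n−2)/√(1−r²) = -0.7183·√4 / √(1−0.515955) = -1.436600 / 0.695733 = -2.065

-2.065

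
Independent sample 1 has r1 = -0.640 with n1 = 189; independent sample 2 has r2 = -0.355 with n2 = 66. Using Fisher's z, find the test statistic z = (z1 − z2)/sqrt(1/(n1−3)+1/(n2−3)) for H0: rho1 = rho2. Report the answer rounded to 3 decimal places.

-2.655

Fisher z-transforms: z1 = atanh(-0.640) = -0.758174, z2 = atanh(-0.355) = -0.371153; difference d = -0.387021
Var(d) = 1/186 + 1/63 = 0.0053763 + 0.0158730 = 0.0212493
z = d/√Var(d) = -0.387021 / √0.0212493 = -0.387021 / 0.145771 = -2.655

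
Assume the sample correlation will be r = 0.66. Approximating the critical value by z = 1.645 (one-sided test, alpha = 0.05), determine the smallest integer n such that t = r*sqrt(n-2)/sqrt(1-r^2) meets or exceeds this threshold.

6

Need r·√(n−2)/√(1−r²) ≥ 1.645
√(n−2) ≥ 1.645·√(1−0.4356) / 0.66 = 1.645·0.751266 / 0.66 = 1.8725
n−2 ≥ 3.5063  ⇒  n ≥ 5.5063
Smallest integer n = 6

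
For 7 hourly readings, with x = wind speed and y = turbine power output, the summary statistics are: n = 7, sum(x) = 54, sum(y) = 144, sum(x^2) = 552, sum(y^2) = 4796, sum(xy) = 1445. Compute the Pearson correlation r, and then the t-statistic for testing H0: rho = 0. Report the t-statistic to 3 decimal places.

Numerator: nΣxy − (Σx)(Σy) = 7·1445 − (54)(144) = 2339
Denominator: √[(nΣx²−(Σx)²)(nΣy²−(Σy)²)]
  nΣx²−(Σx)² = 7·552 − 2916 = 948;  nΣy²−(Σy)² = 7·4796 − 20736 = 12836
  √(948·12836) = √12168528 = 3488.3417
r = 2339 / 3488.3417 = 0.6705
t = r·√(n−2)/√(1−r²) = 0.6705·√5 / √(1−0.449570) = 1.499284 / 0.741910 = 2.021

2.021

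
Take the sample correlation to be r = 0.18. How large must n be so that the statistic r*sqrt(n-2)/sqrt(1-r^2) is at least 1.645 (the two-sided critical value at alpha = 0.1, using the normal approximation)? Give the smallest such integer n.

r√(n−2)/√(1−r²) ≥ 1.645  ⇔  n−2 ≥ (1.645)²·(1−r²)/r²
(1−r²)/r² = (1−0.0324)/0.0324 = 29.8642
n ≥ 2 + 2.706025·29.8642 = 2 + 80.8133 = 82.8133
⌈82.8133⌉ = 83

83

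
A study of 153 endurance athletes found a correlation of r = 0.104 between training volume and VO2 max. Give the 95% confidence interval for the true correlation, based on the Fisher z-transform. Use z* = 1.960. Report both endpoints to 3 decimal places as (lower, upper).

z_r = atanh(0.104) = 0.104377;  SE = 1/√(n−3) = 1/√150 = 0.081650
z-limits: 0.104377 ± 1.960·0.081650 = 0.104377 ± 0.160034 = [-0.055657, 0.264411]
ρ-limits: (tanh -0.055657, tanh 0.264411) = (-0.056, 0.258)

(-0.056, 0.258)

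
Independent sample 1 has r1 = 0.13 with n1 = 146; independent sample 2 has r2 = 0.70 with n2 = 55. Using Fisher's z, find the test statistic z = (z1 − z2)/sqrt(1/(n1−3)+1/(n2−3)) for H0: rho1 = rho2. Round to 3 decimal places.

Fisher z-transforms: z1 = atanh(0.13) = 0.130740, z2 = atanh(0.70) = 0.867301; difference d = -0.736561
Var(d) = 1/143 + 1/52 = 0.0069930 + 0.0192308 = 0.0262238
z = d/√Var(d) = -0.736561 / √0.0262238 = -0.736561 / 0.161938 = -4.548

-4.548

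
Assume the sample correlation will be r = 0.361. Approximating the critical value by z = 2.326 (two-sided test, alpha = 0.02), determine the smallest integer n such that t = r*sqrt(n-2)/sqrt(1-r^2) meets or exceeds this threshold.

39

r√(n−2)/√(1−r²) ≥ 2.326  ⇔  n−2 ≥ (2.326)²·(1−r²)/r²
(1−r²)/r² = (1−0.130321)/0.130321 = 6.6734
n ≥ 2 + 5.410276·6.6734 = 2 + 36.1049 = 38.1049
⌈38.1049⌉ = 39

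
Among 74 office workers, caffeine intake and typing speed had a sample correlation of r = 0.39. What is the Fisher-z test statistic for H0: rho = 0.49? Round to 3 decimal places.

z_r = atanh(0.39) = 0.411800,  z_0 = atanh(0.49) = 0.536060
SE = 1/√(n−3) = 1/√71 = 0.118678
z = (z_r − z_0)/SE = (0.411800 − 0.536060) / 0.118678 = -0.124260 / 0.118678 = -1.047

-1.047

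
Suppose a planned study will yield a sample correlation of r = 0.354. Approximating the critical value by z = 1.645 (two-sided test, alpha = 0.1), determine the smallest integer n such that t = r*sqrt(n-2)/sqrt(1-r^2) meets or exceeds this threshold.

Need r·√(n−2)/√(1−r²) ≥ 1.645
√(n−2) ≥ 1.645·√(1−0.125316) / 0.354 = 1.645·0.935245 / 0.354 = 4.3460
n−2 ≥ 18.8877  ⇒  n ≥ 20.8877
Smallest integer n = 21

21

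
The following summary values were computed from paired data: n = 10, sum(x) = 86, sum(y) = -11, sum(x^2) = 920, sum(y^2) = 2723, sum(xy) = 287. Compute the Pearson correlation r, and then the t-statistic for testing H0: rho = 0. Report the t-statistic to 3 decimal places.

1.842

Numerator: nΣxy − (Σx)(Σy) = 10·287 − (86)(-11) = 3816
Denominator: √[(nΣx²−(Σx)²)(nΣy²−(Σy)²)]
  nΣx²−(Σx)² = 10·920 − 7396 = 1804;  nΣy²−(Σy)² = 10·2723 − 121 = 27109
  √(1804·27109) = √48904636 = 6993.1850
r = 3816 / 6993.1850 = 0.5457
t = r·√(n−2)/√(1−r²) = 0.5457·√8 / √(1−0.297788) = 1.543473 / 0.837981 = 1.842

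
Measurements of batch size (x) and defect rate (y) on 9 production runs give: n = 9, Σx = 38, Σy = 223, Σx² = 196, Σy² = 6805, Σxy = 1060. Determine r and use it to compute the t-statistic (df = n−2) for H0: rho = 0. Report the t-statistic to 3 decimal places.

1.767

S_xy = nΣxy − ΣxΣy = 9·1060 − 38·223 = 9540 − 8474 = 1066
S_xx = nΣx² − (Σx)² = 9·196 − 38² = 1764 − 1444 = 320
S_yy = nΣy² − (Σy)² = 9·6805 − 223² = 61245 − 49729 = 11516
r = S_xy / √(S_xx·S_yy) = 1066 / √(320·11516) = 1066 / √3685120 = 1066 / 1919.6666 = 0.5553
t = r·√(n−2)/√(1−r²) = 0.5553·√7 / √(1−0.308358) = 1.469186 / 0.831650 = 1.767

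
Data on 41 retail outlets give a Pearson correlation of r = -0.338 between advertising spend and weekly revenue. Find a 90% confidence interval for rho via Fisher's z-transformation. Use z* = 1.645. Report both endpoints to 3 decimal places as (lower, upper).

(-0.550, -0.085)

z_r = atanh(-0.338) = -0.351833;  SE = 1/√(n−3) = 1/√38 = 0.162221
z-limits: -0.351833 ± 1.645·0.162221 = -0.351833 ± 0.266854 = [-0.618687, -0.084979]
ρ-limits: (tanh -0.618687, tanh -0.084979) = (-0.550, -0.085)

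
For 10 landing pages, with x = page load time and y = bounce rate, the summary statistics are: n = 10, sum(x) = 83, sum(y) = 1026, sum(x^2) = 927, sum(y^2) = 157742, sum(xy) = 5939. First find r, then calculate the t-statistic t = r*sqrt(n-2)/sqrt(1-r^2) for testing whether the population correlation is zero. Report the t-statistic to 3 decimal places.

S_xy = nΣxy − ΣxΣy = 10·5939 − 83·1026 = 59390 − 85158 = -25768
S_xx = nΣx² − (Σx)² = 10·927 − 83² = 9270 − 6889 = 2381
S_yy = nΣy² − (Σy)² = 10·157742 − 1026² = 1577420 − 1052676 = 524744
r = S_xy / √(S_xx·S_yy) = -25768 / √(2381·524744) = -25768 / √1249415464 = -25768 / 35347.0715 = -0.7290
t = r·√(n−2)/√(1−r²) = -0.7290·√8 / √(1−0.531441) = -2.061923 / 0.684514 = -3.012

-3.012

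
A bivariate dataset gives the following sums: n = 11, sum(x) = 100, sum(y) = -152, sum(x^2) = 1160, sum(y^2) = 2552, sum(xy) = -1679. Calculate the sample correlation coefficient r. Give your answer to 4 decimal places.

-0.8828

S_xy = nΣxy − ΣxΣy = 11·(-1679) − 100·(-152) = -18469 − (-15200) = -3269
S_xx = nΣx² − (Σx)² = 11·1160 − 100² = 12760 − 10000 = 2760
S_yy = nΣy² − (Σy)² = 11·2552 − (-152)² = 28072 − 23104 = 4968
r = S_xy / √(S_xx·S_yy) = -3269 / √(2760·4968) = -3269 / √13711680 = -3269 / 3702.9286 = -0.8828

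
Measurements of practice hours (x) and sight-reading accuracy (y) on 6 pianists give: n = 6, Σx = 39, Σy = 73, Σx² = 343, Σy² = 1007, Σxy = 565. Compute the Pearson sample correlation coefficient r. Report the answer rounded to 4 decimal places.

0.8775

S_xy = nΣxy − ΣxΣy = 6·565 − 39·73 = 3390 − 2847 = 543
S_xx = nΣx² − (Σx)² = 6·343 − 39² = 2058 − 1521 = 537
S_yy = nΣy² − (Σy)² = 6·1007 − 73² = 6042 − 5329 = 713
r = S_xy / √(S_xx·S_yy) = 543 / √(537·713) = 543 / √382881 = 543 / 618.7738 = 0.8775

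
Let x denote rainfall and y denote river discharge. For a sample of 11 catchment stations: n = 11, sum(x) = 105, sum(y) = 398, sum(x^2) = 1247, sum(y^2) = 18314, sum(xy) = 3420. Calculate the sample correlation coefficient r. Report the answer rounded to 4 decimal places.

-0.3874

Numerator: nΣxy − (Σx)(Σy) = 11·3420 − (105)(398) = -4170
Denominator: √[(nΣx²−(Σx)²)(nΣy²−(Σy)²)]
  nΣx²−(Σx)² = 11·1247 − 11025 = 2692;  nΣy²−(Σy)² = 11·18314 − 158404 = 43050
  √(2692·43050) = √115890600 = 10765.2496
r = -4170 / 10765.2496 = -0.3874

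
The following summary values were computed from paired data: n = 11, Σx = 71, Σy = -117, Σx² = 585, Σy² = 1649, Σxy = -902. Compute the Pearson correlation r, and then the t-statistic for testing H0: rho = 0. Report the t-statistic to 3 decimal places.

-2.555

Numerator: nΣxy − (Σx)(Σy) = 11·(-902) − (71)(-117) = -1615
Denominator: √[(nΣx²−(Σx)²)(nΣy²−(Σy)²)]
  nΣx²−(Σx)² = 11·585 − 5041 = 1394;  nΣy²−(Σy)² = 11·1649 − 13689 = 4450
  √(1394·4450) = √6203300 = 2490.6425
r = -1615 / 2490.6425 = -0.6484
t = r·√(n−2)/√(1−r²) = -0.6484·√9 / √(1−0.420423) = -1.945200 / 0.761300 = -2.555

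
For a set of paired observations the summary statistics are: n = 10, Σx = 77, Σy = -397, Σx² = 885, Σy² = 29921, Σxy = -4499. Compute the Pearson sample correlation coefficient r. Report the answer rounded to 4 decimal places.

-0.7091

Numerator: nΣxy − (Σx)(Σy) = 10·(-4499) − (77)(-397) = -14421
Denominator: √[(nΣx²−(Σx)²)(nΣy²−(Σy)²)]
  nΣx²−(Σx)² = 10·885 − 5929 = 2921;  nΣy²−(Σy)² = 10·29921 − 157609 = 141601
  √(2921·141601) = √413616521 = 20337.5643
r = -14421 / 20337.5643 = -0.7091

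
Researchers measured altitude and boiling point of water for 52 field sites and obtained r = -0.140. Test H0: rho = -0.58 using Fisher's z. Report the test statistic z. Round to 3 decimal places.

3.651

z_r = atanh(-0.140) = -0.140926,  z_0 = atanh(-0.58) = -0.662463
SE = 1/√(n−3) = 1/√49 = 0.142857
z = (z_r − z_0)/SE = (-0.140926 − (-0.662463)) / 0.142857 = 0.521537 / 0.142857 = 3.651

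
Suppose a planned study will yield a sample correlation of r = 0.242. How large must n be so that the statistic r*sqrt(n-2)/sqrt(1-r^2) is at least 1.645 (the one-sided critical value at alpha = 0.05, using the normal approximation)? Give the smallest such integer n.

Need r·√(n−2)/√(1−r²) ≥ 1.645
√(n−2) ≥ 1.645·√(1−0.058564) / 0.242 = 1.645·0.970276 / 0.242 = 6.5955
n−2 ≥ 43.5006  ⇒  n ≥ 45.5006
Smallest integer n = 46

46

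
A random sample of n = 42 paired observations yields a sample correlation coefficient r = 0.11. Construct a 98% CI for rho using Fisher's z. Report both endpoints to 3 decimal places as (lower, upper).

Fisher z: z_r = atanh(r) = ½·ln((1+0.11)/(1−0.11)) = 0.110447
SE(z) = 1/√(n−3) = 1/√39 = 0.160128
98% ⇒ z* = 2.326; margin = 2.326·0.160128 = 0.372458
CI on z-scale: (-0.262011, 0.482905)
Back-transform: tanh(-0.262011) = -0.256176, tanh(0.482905) = 0.448567

(-0.256, 0.449)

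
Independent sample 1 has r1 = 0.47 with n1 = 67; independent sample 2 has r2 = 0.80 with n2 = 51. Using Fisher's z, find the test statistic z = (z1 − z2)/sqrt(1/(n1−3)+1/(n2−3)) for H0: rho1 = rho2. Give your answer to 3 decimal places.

Fisher z-transforms: z1 = atanh(0.47) = 0.510070, z2 = atanh(0.80) = 1.098612; difference d = -0.588542
Var(d) = 1/64 + 1/48 = 0.0156250 + 0.0208333 = 0.0364583
z = d/√Var(d) = -0.588542 / √0.0364583 = -0.588542 / 0.190941 = -3.082

-3.082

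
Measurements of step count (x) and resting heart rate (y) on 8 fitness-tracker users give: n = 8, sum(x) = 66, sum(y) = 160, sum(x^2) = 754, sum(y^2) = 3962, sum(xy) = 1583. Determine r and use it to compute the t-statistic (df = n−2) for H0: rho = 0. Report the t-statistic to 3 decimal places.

Numerator: nΣxy − (Σx)(Σy) = 8·1583 − (66)(160) = 2104
Denominator: √[(nΣx²−(Σx)²)(nΣy²−(Σy)²)]
  nΣx²−(Σx)² = 8·754 − 4356 = 1676;  nΣy²−(Σy)² = 8·3962 − 25600 = 6096
  √(1676·6096) = √10216896 = 3196.3880
r = 2104 / 3196.3880 = 0.6582
t = r·√(n−2)/√(1−r²) = 0.6582·√6 / √(1−0.433227) = 1.612254 / 0.752843 = 2.142

2.142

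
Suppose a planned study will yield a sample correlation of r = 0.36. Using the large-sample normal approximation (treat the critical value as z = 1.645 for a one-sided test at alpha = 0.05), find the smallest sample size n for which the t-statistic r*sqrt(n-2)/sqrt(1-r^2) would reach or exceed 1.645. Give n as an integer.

21

Need r·√(n−2)/√(1−r²) ≥ 1.645
√(n−2) ≥ 1.645·√(1−0.1296) / 0.36 = 1.645·0.932952 / 0.36 = 4.2631
n−2 ≥ 18.1740  ⇒  n ≥ 20.1740
Smallest integer n = 21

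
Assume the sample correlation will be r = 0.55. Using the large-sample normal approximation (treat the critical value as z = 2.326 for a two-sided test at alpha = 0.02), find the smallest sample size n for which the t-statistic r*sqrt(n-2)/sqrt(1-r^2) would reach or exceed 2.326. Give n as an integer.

Need r·√(n−2)/√(1−r²) ≥ 2.326
√(n−2) ≥ 2.326·√(1−0.3025) / 0.55 = 2.326·0.835165 / 0.55 = 3.5320
n−2 ≥ 12.4750  ⇒  n ≥ 14.4750
Smallest integer n = 15

15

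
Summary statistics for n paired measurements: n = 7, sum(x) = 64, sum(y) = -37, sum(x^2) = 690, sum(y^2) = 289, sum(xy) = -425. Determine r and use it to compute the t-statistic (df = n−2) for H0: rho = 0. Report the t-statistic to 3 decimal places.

S_xy = nΣxy − ΣxΣy = 7·(-425) − 64·(-37) = -2975 − (-2368) = -607
S_xx = nΣx² − (Σx)² = 7·690 − 64² = 4830 − 4096 = 734
S_yy = nΣy² − (Σy)² = 7·289 − (-37)² = 2023 − 1369 = 654
r = S_xy / √(S_xx·S_yy) = -607 / √(734·654) = -607 / √480036 = -607 / 692.8463 = -0.8761
t = r·√(n−2)/√(1−r²) = -0.8761·√5 / √(1−0.767551) = -1.959019 / 0.482130 = -4.063

-4.063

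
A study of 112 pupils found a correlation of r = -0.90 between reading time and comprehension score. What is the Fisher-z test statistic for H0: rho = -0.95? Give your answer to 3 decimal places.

Fisher z: atanh(-0.90) = -1.472219, atanh(-0.95) = -1.831781
z = (z_r − z_0)·√(n−3) = (-1.472219 − (-1.831781))·√109 = 0.359562 · 10.440307 = 3.754

3.754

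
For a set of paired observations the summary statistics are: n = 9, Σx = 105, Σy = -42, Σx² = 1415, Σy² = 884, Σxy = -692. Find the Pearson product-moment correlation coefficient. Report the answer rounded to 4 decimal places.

-0.5587

S_xy = nΣxy − ΣxΣy = 9·(-692) − 105·(-42) = -6228 − (-4410) = -1818
S_xx = nΣx² − (Σx)² = 9·1415 − 105² = 12735 − 11025 = 1710
S_yy = nΣy² − (Σy)² = 9·884 − (-42)² = 7956 − 1764 = 6192
r = S_xy / √(S_xx·S_yy) = -1818 / √(1710·6192) = -1818 / √10588320 = -1818 / 3253.9699 = -0.5587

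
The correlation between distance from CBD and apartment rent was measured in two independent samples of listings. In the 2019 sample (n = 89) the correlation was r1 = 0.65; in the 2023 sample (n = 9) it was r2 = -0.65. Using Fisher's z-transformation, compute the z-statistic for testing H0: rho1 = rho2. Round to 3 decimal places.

Fisher z-transforms: z1 = atanh(0.65) = 0.775299, z2 = atanh(-0.65) = -0.775299; difference d = 1.550598
Var(d) = 1/86 + 1/6 = 0.0116279 + 0.1666667 = 0.1782946
z = d/√Var(d) = 1.550598 / √0.1782946 = 1.550598 / 0.422249 = 3.672

3.672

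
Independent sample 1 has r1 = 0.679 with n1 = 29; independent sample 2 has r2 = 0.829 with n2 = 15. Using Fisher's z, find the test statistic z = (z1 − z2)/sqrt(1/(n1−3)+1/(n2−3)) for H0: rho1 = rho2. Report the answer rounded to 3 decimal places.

-1.025

z1 = atanh(0.679) = 0.827256,  z2 = atanh(0.829) = 1.184931
SE = √(1/(n1−3) + 1/(n2−3)) = √(1/26 + 1/12) = √(0.0384615 + 0.0833333) = √0.1217948 = 0.348991
z = (z1 − z2)/SE = (0.827256 − 1.184931) / 0.348991 = -0.357675 / 0.348991 = -1.025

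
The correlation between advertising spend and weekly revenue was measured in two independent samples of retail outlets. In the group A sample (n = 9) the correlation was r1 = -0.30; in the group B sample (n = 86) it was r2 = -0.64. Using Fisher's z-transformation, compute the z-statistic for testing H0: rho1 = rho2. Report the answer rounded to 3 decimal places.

z1 = atanh(-0.30) = -0.309520,  z2 = atanh(-0.64) = -0.758174
SE = √(1/(n1−3) + 1/(n2−3)) = √(1/6 + 1/83) = √(0.1666667 + 0.0120482) = √0.1787149 = 0.422747
z = (z1 − z2)/SE = (-0.309520 − (-0.758174)) / 0.422747 = 0.448654 / 0.422747 = 1.061

1.061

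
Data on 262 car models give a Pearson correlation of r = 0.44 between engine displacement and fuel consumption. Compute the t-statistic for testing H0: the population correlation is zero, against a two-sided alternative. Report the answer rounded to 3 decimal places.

7.901

1 − r² = 1 − 0.1936 = 0.8064;  √(1−r²) = 0.897998
√(n−2) = √260 = 16.124515
t = r·√(n−2)/√(1−r²) = 0.44 · 16.124515 / 0.897998 = 7.901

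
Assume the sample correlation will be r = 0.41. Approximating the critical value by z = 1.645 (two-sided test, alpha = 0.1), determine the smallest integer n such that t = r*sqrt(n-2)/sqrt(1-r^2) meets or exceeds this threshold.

16

r√(n−2)/√(1−r²) ≥ 1.645  ⇔  n−2 ≥ (1.645)²·(1−r²)/r²
(1−r²)/r² = (1−0.1681)/0.1681 = 4.9488
n ≥ 2 + 2.706025·4.9488 = 2 + 13.3916 = 15.3916
⌈15.3916⌉ = 16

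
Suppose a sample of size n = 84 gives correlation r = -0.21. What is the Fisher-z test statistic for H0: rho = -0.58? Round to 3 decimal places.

Fisher z: atanh(-0.21) = -0.213171, atanh(-0.58) = -0.662463
z = (z_r − z_0)·√(n−3) = (-0.213171 − (-0.662463))·√81 = 0.449292 · 9.000000 = 4.044

4.044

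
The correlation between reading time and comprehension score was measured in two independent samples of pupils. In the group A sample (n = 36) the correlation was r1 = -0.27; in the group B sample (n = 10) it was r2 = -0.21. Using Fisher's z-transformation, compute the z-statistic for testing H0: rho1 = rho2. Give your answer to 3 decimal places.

-0.153

Fisher z-transforms: z1 = atanh(-0.27) = -0.276864, z2 = atanh(-0.21) = -0.213171; difference d = -0.063693
Var(d) = 1/33 + 1/7 = 0.0303030 + 0.1428571 = 0.1731601
z = d/√Var(d) = -0.063693 / √0.1731601 = -0.063693 / 0.416125 = -0.153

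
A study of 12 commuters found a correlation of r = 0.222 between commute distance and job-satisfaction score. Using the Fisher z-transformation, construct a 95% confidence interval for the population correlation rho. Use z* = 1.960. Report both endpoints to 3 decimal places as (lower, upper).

(-0.403, 0.706)

z_r = atanh(0.222) = 0.225759;  SE = 1/√(n−3) = 1/√9 = 0.333333
z-limits: 0.225759 ± 1.960·0.333333 = 0.225759 ± 0.653333 = [-0.427574, 0.879092]
ρ-limits: (tanh -0.427574, tanh 0.879092) = (-0.403, 0.706)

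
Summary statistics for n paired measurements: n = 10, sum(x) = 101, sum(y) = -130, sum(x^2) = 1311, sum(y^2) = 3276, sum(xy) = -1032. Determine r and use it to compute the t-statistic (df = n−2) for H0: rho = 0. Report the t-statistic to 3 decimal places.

Numerator: nΣxy − (Σx)(Σy) = 10·(-1032) − (101)(-130) = 2810
Denominator: √[(nΣx²−(Σx)²)(nΣy²−(Σy)²)]
  nΣx²−(Σx)² = 10·1311 − 10201 = 2909;  nΣy²−(Σy)² = 10·3276 − 16900 = 15860
  √(2909·15860) = √46136740 = 6792.4031
r = 2810 / 6792.4031 = 0.4137
t = r·√(n−2)/√(1−r²) = 0.4137·√8 / √(1−0.171148) = 1.170120 / 0.910413 = 1.285

1.285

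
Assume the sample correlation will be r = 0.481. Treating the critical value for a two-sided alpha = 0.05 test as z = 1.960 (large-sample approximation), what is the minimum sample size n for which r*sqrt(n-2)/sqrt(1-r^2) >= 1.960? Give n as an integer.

r√(n−2)/√(1−r²) ≥ 1.960  ⇔  n−2 ≥ (1.960)²·(1−r²)/r²
(1−r²)/r² = (1−0.231361)/0.231361 = 3.3222
n ≥ 2 + 3.8416·3.3222 = 2 + 12.7626 = 14.7626
⌈14.7626⌉ = 15

15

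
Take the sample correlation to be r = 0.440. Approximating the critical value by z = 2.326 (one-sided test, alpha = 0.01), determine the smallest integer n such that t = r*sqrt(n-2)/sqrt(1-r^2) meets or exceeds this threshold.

25

r√(n−2)/√(1−r²) ≥ 2.326  ⇔  n−2 ≥ (2.326)²·(1−r²)/r²
(1−r²)/r² = (1−0.193600)/0.193600 = 4.1653
n ≥ 2 + 5.410276·4.1653 = 2 + 22.5354 = 24.5354
⌈24.5354⌉ = 25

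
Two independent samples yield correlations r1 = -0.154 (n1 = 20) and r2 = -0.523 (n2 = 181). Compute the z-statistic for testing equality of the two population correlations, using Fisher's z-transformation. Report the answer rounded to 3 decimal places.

1.675

z1 = atanh(-0.154) = -0.155235,  z2 = atanh(-0.523) = -0.580460
SE = √(1/(n1−3) + 1/(n2−3)) = √(1/17 + 1/178) = √(0.0588235 + 0.0056180) = √0.0644415 = 0.253853
z = (z1 − z2)/SE = (-0.155235 − (-0.580460)) / 0.253853 = 0.425225 / 0.253853 = 1.675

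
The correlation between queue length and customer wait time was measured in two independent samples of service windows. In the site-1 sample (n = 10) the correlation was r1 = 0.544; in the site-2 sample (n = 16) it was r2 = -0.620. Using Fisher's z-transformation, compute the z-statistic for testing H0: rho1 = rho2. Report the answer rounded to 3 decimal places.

2.847

z1 = atanh(0.544) = 0.609819,  z2 = atanh(-0.620) = -0.725005
SE = √(1/(n1−3) + 1/(n2−3)) = √(1/7 + 1/13) = √(0.1428571 + 0.0769231) = √0.2197802 = 0.468807
z = (z1 − z2)/SE = (0.609819 − (-0.725005)) / 0.468807 = 1.334824 / 0.468807 = 2.847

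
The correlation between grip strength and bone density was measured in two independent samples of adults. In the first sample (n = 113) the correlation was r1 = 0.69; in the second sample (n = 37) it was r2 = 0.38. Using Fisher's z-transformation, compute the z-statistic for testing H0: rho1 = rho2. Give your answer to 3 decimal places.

2.283

z1 = atanh(0.69) = 0.847956,  z2 = atanh(0.38) = 0.400060
SE = √(1/(n1−3) + 1/(n2−3)) = √(1/110 + 1/34) = √(0.0090909 + 0.0294118) = √0.0385027 = 0.196221
z = (z1 − z2)/SE = (0.847956 − 0.400060) / 0.196221 = 0.447896 / 0.196221 = 2.283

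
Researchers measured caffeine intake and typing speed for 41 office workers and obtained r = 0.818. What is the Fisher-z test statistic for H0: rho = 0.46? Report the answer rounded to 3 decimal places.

Fisher z: atanh(0.818) = 1.150743, atanh(0.46) = 0.497311
z = (z_r − z_0)·√(n−3) = (1.150743 − 0.497311)·√38 = 0.653432 · 6.164414 = 4.028

4.028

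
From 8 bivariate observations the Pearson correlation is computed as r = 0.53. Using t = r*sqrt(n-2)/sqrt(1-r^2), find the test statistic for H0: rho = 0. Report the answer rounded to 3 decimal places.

1 − r² = 1 − 0.2809 = 0.7191;  √(1−r²) = 0.847998
√(n−2) = √6 = 2.449490
t = r·√(n−2)/√(1−r²) = 0.53 · 2.449490 / 0.847998 = 1.531

1.531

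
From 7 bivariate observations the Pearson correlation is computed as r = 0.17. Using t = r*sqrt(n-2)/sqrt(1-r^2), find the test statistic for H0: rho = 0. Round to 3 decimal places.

1 − r² = 1 − 0.0289 = 0.9711;  √(1−r²) = 0.985444
√(n−2) = √5 = 2.236068
t = r·√(n−2)/√(1−r²) = 0.17 · 2.236068 / 0.985444 = 0.386

0.386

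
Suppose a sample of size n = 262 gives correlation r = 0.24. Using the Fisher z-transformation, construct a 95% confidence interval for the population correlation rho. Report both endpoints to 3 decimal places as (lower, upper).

z_r = atanh(0.24) = 0.244774;  SE = 1/√(n−3) = 1/√259 = 0.062137
z-limits: 0.244774 ± 1.960·0.062137 = 0.244774 ± 0.121789 = [0.122985, 0.366563]
ρ-limits: (tanh 0.122985, tanh 0.366563) = (0.122, 0.351)

(0.122, 0.351)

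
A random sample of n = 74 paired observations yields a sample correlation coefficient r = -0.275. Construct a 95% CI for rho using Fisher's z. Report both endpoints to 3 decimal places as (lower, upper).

(-0.474, -0.050)

Fisher z: z_r = atanh(r) = ½·ln((1+(-0.275))/(1−(-0.275))) = -0.282265
SE(z) = 1/√(n−3) = 1/√71 = 0.118678
95% ⇒ z* = 1.960; margin = 1.960·0.118678 = 0.232609
CI on z-scale: (-0.514874, -0.049656)
Back-transform: tanh(-0.514874) = -0.473734, tanh(-0.049656) = -0.049615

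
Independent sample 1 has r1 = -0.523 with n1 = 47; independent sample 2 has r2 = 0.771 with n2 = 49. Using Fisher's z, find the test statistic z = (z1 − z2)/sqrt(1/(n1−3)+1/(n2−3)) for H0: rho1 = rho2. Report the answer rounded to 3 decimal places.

-7.603

Fisher z-transforms: z1 = atanh(-0.523) = -0.580460, z2 = atanh(0.771) = 1.022789; difference d = -1.603249
Var(d) = 1/44 + 1/46 = 0.0227273 + 0.0217391 = 0.0444664
z = d/√Var(d) = -1.603249 / √0.0444664 = -1.603249 / 0.210871 = -7.603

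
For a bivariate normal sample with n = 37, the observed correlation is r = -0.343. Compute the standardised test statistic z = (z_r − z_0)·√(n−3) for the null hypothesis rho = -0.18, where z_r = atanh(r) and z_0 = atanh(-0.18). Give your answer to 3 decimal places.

Fisher z: atanh(-0.343) = -0.357489, atanh(-0.18) = -0.181983
z = (z_r − z_0)·√(n−3) = (-0.357489 − (-0.181983))·√34 = -0.175506 · 5.830952 = -1.023

-1.023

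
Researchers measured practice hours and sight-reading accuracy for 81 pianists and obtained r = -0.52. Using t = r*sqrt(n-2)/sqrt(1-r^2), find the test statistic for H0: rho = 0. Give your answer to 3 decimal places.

-5.411

1 − r² = 1 − 0.2704 = 0.7296;  √(1−r²) = 0.854166
√(n−2) = √79 = 8.888194
t = r·√(n−2)/√(1−r²) = -0.52 · 8.888194 / 0.854166 = -5.411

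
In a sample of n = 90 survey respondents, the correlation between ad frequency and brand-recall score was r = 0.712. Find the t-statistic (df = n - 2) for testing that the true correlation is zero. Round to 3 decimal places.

9.512

t = r·√(n−2) / √(1−r²) with r = 0.712, n = 90
  = 0.712·√88 / √(1 − 0.506944)
  = 0.712·9.380832 / 0.702179
  = 6.679152 / 0.702179 = 9.512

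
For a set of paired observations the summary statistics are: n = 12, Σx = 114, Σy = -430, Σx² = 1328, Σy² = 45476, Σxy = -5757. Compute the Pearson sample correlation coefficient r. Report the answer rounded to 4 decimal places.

-0.6160

Numerator: nΣxy − (Σx)(Σy) = 12·(-5757) − (114)(-430) = -20064
Denominator: √[(nΣx²−(Σx)²)(nΣy²−(Σy)²)]
  nΣx²−(Σx)² = 12·1328 − 12996 = 2940;  nΣy²−(Σy)² = 12·45476 − 184900 = 360812
  √(2940·360812) = √1060787280 = 32569.7295
r = -20064 / 32569.7295 = -0.6160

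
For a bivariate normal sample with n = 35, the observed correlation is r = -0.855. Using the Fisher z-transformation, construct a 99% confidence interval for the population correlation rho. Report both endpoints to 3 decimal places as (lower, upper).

(-0.939, -0.675)

Fisher z: z_r = atanh(r) = ½·ln((1+(-0.855))/(1−(-0.855))) = -1.274453
SE(z) = 1/√(n−3) = 1/√32 = 0.176777
99% ⇒ z* = 2.576; margin = 2.576·0.176777 = 0.455378
CI on z-scale: (-1.729831, -0.819075)
Back-transform: tanh(-1.729831) = -0.939036, tanh(-0.819075) = -0.674566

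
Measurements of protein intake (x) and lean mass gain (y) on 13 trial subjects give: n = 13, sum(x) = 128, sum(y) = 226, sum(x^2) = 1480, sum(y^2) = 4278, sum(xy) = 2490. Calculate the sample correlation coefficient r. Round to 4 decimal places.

0.9561

S_xy = nΣxy − ΣxΣy = 13·2490 − 128·226 = 32370 − 28928 = 3442
S_xx = nΣx² − (Σx)² = 13·1480 − 128² = 19240 − 16384 = 2856
S_yy = nΣy² − (Σy)² = 13·4278 − 226² = 55614 − 51076 = 4538
r = S_xy / √(S_xx·S_yy) = 3442 / √(2856·4538) = 3442 / √12960528 = 3442 / 3600.0733 = 0.9561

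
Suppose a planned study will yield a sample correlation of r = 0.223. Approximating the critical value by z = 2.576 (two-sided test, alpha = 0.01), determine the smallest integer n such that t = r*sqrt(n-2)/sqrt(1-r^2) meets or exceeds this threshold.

129

r√(n−2)/√(1−r²) ≥ 2.576  ⇔  n−2 ≥ (2.576)²·(1−r²)/r²
(1−r²)/r² = (1−0.049729)/0.049729 = 19.1090
n ≥ 2 + 6.635776·19.1090 = 2 + 126.8030 = 128.8030
⌈128.8030⌉ = 129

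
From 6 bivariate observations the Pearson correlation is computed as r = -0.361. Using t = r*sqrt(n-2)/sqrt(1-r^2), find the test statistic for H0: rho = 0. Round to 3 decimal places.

-0.774

1 − r² = 1 − 0.130321 = 0.869679;  √(1−r²) = 0.932566
√(n−2) = √4 = 2.000000
t = r·√(n−2)/√(1−r²) = -0.361 · 2.000000 / 0.932566 = -0.774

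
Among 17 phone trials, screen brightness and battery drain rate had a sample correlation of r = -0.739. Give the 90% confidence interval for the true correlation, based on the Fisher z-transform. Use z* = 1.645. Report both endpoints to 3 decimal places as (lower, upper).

(-0.883, -0.469)

z_r = atanh(-0.739) = -0.948273;  SE = 1/√(n−3) = 1/√14 = 0.267261
z-limits: -0.948273 ± 1.645·0.267261 = -0.948273 ± 0.439644 = [-1.387917, -0.508629]
ρ-limits: (tanh -1.387917, tanh -0.508629) = (-0.883, -0.469)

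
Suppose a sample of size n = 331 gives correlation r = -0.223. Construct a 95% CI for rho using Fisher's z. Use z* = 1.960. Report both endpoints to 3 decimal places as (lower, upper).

(-0.323, -0.118)

Fisher z: z_r = atanh(r) = ½·ln((1+(-0.223))/(1−(-0.223))) = -0.226811
SE(z) = 1/√(n−3) = 1/√328 = 0.055216
95% ⇒ z* = 1.960; margin = 1.960·0.055216 = 0.108223
CI on z-scale: (-0.335034, -0.118588)
Back-transform: tanh(-0.335034) = -0.323037, tanh(-0.118588) = -0.118035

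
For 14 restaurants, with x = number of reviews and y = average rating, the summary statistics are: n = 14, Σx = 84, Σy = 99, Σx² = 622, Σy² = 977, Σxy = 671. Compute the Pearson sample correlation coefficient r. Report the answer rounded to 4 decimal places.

S_xy = nΣxy − ΣxΣy = 14·671 − 84·99 = 9394 − 8316 = 1078
S_xx = nΣx² − (Σx)² = 14·622 − 84² = 8708 − 7056 = 1652
S_yy = nΣy² − (Σy)² = 14·977 − 99² = 13678 − 9801 = 3877
r = S_xy / √(S_xx·S_yy) = 1078 / √(1652·3877) = 1078 / √6404804 = 1078 / 2530.7714 = 0.4260

0.4260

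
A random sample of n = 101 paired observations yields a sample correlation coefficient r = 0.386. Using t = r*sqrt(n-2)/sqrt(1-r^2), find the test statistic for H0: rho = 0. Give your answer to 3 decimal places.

t = r·√(n−2) / √(1−r²) with r = 0.386, n = 101
  = 0.386·√99 / √(1 − 0.148996)
  = 0.386·9.949874 / 0.922499
  = 3.840651 / 0.922499 = 4.163

4.163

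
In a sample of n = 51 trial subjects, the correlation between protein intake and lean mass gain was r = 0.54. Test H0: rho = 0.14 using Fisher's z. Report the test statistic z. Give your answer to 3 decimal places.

z_r = atanh(0.54) = 0.604156,  z_0 = atanh(0.14) = 0.140926
SE = 1/√(n−3) = 1/√48 = 0.144338
z = (z_r − z_0)/SE = (0.604156 − 0.140926) / 0.144338 = 0.463230 / 0.144338 = 3.209

3.209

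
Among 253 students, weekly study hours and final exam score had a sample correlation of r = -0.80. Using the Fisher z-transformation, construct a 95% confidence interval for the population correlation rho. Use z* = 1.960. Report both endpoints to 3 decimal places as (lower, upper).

Fisher z: z_r = atanh(r) = ½·ln((1+(-0.80))/(1−(-0.80))) = -1.098612
SE(z) = 1/√(n−3) = 1/√250 = 0.063246
95% ⇒ z* = 1.960; margin = 1.960·0.063246 = 0.123962
CI on z-scale: (-1.222574, -0.974650)
Back-transform: tanh(-1.222574) = -0.840412, tanh(-0.974650) = -0.750741

(-0.840, -0.751)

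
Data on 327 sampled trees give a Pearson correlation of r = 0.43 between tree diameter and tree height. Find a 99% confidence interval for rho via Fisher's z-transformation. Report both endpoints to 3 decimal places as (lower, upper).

z_r = atanh(0.43) = 0.459897;  SE = 1/√(n−3) = 1/√324 = 0.055556
z-limits: 0.459897 ± 2.576·0.055556 = 0.459897 ± 0.143112 = [0.316785, 0.603009]
ρ-limits: (tanh 0.316785, tanh 0.603009) = (0.307, 0.539)

(0.307, 0.539)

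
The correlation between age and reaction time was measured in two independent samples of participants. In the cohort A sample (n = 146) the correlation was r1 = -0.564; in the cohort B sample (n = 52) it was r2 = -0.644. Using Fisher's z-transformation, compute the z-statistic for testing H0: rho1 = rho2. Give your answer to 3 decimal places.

0.763

Fisher z-transforms: z1 = atanh(-0.564) = -0.638680, z2 = atanh(-0.644) = -0.764978; difference d = 0.126298
Var(d) = 1/143 + 1/49 = 0.0069930 + 0.0204082 = 0.0274012
z = d/√Var(d) = 0.126298 / √0.0274012 = 0.126298 / 0.165533 = 0.763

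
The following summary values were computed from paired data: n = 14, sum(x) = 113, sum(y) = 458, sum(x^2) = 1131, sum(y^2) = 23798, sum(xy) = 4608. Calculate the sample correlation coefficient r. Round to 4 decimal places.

0.6560

S_xy = nΣxy − ΣxΣy = 14·4608 − 113·458 = 64512 − 51754 = 12758
S_xx = nΣx² − (Σx)² = 14·1131 − 113² = 15834 − 12769 = 3065
S_yy = nΣy² − (Σy)² = 14·23798 − 458² = 333172 − 209764 = 123408
r = S_xy / √(S_xx·S_yy) = 12758 / √(3065·123408) = 12758 / √378245520 = 12758 / 19448.5352 = 0.6560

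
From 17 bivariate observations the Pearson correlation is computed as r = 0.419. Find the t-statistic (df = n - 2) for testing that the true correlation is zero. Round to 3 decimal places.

1.787

t = r·√(n−2) / √(1−r²) with r = 0.419, n = 17
  = 0.419·√15 / √(1 − 0.175561)
  = 0.419·3.872983 / 0.907986
  = 1.622780 / 0.907986 = 1.787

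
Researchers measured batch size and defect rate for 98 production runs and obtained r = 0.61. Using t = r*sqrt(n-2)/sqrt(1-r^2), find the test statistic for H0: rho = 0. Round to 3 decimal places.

1 − r² = 1 − 0.3721 = 0.6279;  √(1−r²) = 0.792401
√(n−2) = √96 = 9.797959
t = r·√(n−2)/√(1−r²) = 0.61 · 9.797959 / 0.792401 = 7.543

7.543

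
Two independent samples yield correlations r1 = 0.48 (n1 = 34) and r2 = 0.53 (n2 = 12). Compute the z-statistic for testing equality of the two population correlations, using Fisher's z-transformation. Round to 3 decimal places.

Fisher z-transforms: z1 = atanh(0.48) = 0.522984, z2 = atanh(0.53) = 0.590145; difference d = -0.067161
Var(d) = 1/31 + 1/9 = 0.0322581 + 0.1111111 = 0.1433692
z = d/√Var(d) = -0.067161 / √0.1433692 = -0.067161 / 0.378641 = -0.177

-0.177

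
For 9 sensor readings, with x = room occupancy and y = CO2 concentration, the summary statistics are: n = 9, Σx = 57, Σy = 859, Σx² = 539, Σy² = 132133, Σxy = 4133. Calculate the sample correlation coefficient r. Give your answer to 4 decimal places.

S_xy = nΣxy − ΣxΣy = 9·4133 − 57·859 = 37197 − 48963 = -11766
S_xx = nΣx² − (Σx)² = 9·539 − 57² = 4851 − 3249 = 1602
S_yy = nΣy² − (Σy)² = 9·132133 − 859² = 1189197 − 737881 = 451316
r = S_xy / √(S_xx·S_yy) = -11766 / √(1602·451316) = -11766 / √723008232 = -11766 / 26888.8124 = -0.4376

-0.4376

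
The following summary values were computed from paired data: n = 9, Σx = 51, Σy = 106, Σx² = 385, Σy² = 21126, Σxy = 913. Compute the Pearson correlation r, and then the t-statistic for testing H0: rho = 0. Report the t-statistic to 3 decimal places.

0.614

S_xy = nΣxy − ΣxΣy = 9·913 − 51·106 = 8217 − 5406 = 2811
S_xx = nΣx² − (Σx)² = 9·385 − 51² = 3465 − 2601 = 864
S_yy = nΣy² − (Σy)² = 9·21126 − 106² = 190134 − 11236 = 178898
r = S_xy / √(S_xx·S_yy) = 2811 / √(864·178898) = 2811 / √154567872 = 2811 / 12432.5328 = 0.2261
t = r·√(n−2)/√(1−r²) = 0.2261·√7 / √(1−0.051121) = 0.598204 / 0.974104 = 0.614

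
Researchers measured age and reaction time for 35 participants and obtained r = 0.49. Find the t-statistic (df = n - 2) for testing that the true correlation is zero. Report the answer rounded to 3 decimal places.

1 − r² = 1 − 0.2401 = 0.7599;  √(1−r²) = 0.871722
√(n−2) = √33 = 5.744563
t = r·√(n−2)/√(1−r²) = 0.49 · 5.744563 / 0.871722 = 3.229

3.229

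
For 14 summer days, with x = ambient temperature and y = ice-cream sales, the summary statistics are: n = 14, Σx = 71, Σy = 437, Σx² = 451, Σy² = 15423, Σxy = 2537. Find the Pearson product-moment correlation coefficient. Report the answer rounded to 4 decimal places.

0.7968

Numerator: nΣxy − (Σx)(Σy) = 14·2537 − (71)(437) = 4491
Denominator: √[(nΣx²−(Σx)²)(nΣy²−(Σy)²)]
  nΣx²−(Σx)² = 14·451 − 5041 = 1273;  nΣy²−(Σy)² = 14·15423 − 190969 = 24953
  √(1273·24953) = √31765169 = 5636.0597
r = 4491 / 5636.0597 = 0.7968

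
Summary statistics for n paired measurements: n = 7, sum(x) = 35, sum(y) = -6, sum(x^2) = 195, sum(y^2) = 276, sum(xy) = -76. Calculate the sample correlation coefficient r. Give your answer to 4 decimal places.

S_xy = nΣxy − ΣxΣy = 7·(-76) − 35·(-6) = -532 − (-210) = -322
S_xx = nΣx² − (Σx)² = 7·195 − 35² = 1365 − 1225 = 140
S_yy = nΣy² − (Σy)² = 7·276 − (-6)² = 1932 − 36 = 1896
r = S_xy / √(S_xx·S_yy) = -322 / √(140·1896) = -322 / √265440 = -322 / 515.2087 = -0.6250

-0.6250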